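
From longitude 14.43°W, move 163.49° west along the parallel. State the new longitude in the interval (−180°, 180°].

Start at -14.43°; shift −163.49° → -177.92°.
-177.92° already lies in (−180°, 180°].

177.92°W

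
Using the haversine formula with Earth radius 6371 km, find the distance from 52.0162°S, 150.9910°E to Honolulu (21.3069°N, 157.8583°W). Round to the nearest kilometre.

Δλ = -157.8583 − 150.9910 = -308.8493°; wrapped into (−180°, 180°]: 51.1507°.
Δφ = 21.3069 − -52.0162 = 73.3231°.
a = sin²(Δφ/2) + cos φ₁ · cos φ₂ · sin²(Δλ/2) = 0.463368.
c = 2·atan2(√a, √(1−a)) = 1.49747 rad → d = 6371·c ≈ 9540.36 km.

9540 km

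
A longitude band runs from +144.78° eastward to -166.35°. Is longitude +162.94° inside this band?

Band width going east from +144.78° to -166.35°: ((-166.35 − 144.78) mod 360) = 48.87°.
Offset of +162.94° east of the west edge: ((162.94 − 144.78) mod 360) = 18.16°.
18.16° ≤ 48.87° ⇒ inside.

Yes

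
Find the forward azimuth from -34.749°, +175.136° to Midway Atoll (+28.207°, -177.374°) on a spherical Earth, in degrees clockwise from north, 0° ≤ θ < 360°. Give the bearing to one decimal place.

Δλ = -177.374 − 175.136 = -352.510°; wrapped into (−180°, 180°]: 7.490°.
θ = atan2( sin Δλ · cos φ₂ , cos φ₁ · sin φ₂ − sin φ₁ · cos φ₂ · cos Δλ )
  = atan2(0.11487, 0.88637) = 7.384° → normalised to [0°, 360°): 7.384°.

7.4°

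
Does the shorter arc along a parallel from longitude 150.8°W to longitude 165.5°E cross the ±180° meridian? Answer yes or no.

Naïve |165.5 − -150.8| = 316.3° > 180°, so the shorter arc goes the other way round — across 180°.
Signed shortest Δλ = ((165.5 − -150.8 + 180) mod 360) − 180 = -43.7°.
Going west by 43.7° from -150.8° passes through 180° before reaching +165.5°.

Yes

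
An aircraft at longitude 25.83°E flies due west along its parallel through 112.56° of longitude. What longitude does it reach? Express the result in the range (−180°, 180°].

86.73°W

Start at +25.83°; shift −112.56° → -86.73°.
-86.73° already lies in (−180°, 180°].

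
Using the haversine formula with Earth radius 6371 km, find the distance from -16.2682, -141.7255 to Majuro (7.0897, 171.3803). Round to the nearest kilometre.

Δλ = 171.3803 − -141.7255 = 313.1058°; wrapped into (−180°, 180°]: -46.8942°.
Δφ = 7.0897 − -16.2682 = 23.3579°.
a = sin²(Δφ/2) + cos φ₁ · cos φ₂ · sin²(Δλ/2) = 0.191802.
c = 2·atan2(√a, √(1−a)) = 0.90664 rad → d = 6371·c ≈ 5776.19 km.

5776 km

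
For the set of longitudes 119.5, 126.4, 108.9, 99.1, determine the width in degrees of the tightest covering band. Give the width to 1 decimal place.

Sort the longitudes: +99.1°, +108.9°, +119.5°, +126.4°.
Eastward gaps between consecutive values (wrapping around): 9.8°, 10.6°, 6.9°, 332.7°.
Largest gap = 332.7° ⇒ minimal covering band is its complement: 360° − 332.7° = 27.3°.
Band runs from +99.1° eastward to +126.4°.

27.3°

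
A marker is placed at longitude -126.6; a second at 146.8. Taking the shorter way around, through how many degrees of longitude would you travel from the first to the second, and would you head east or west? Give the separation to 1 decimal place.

Raw difference: 146.8 − -126.6 = 273.4°.
Normalise into (−180°, 180°]: 273.4° − 360° = -86.6°.
Negative ⇒ the second point lies to the west; separation 86.6°.

86.6° west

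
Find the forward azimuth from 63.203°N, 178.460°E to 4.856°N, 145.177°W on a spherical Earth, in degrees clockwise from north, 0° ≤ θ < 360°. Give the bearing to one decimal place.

Δλ = -145.177 − 178.460 = -323.637°; wrapped into (−180°, 180°]: 36.363°.
θ = atan2( sin Δλ · cos φ₂ , cos φ₁ · sin φ₂ − sin φ₁ · cos φ₂ · cos Δλ )
  = atan2(0.59077, -0.67805) = 138.935° → normalised to [0°, 360°): 138.935°.

138.9°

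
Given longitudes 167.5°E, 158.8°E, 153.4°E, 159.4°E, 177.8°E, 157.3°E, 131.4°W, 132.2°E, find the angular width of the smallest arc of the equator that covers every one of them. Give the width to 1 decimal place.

Sort the longitudes: -131.4°, +132.2°, +153.4°, +157.3°, +158.8°, +159.4°, +167.5°, +177.8°.
Eastward gaps between consecutive values (wrapping around): 263.6°, 21.2°, 3.9°, 1.5°, 0.6°, 8.1°, 10.3°, 50.8°.
Largest gap = 263.6° ⇒ minimal covering band is its complement: 360° − 263.6° = 96.4°.
Band runs from +132.2° eastward to -131.4°, crossing the antimeridian.

96.4°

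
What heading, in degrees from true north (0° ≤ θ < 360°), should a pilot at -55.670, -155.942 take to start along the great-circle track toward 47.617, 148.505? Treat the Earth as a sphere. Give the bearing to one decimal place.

Δλ = 148.505 − -155.942 = 304.447°; wrapped into (−180°, 180°]: -55.553°.
θ = atan2( sin Δλ · cos φ₂ , cos φ₁ · sin φ₂ − sin φ₁ · cos φ₂ · cos Δλ )
  = atan2(-0.55588, 0.73144) = -37.234° → normalised to [0°, 360°): 322.766°.

322.8°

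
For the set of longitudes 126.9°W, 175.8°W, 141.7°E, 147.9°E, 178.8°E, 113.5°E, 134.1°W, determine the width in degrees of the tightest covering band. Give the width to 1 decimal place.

119.6°

Sort the longitudes: -175.8°, -134.1°, -126.9°, +113.5°, +141.7°, +147.9°, +178.8°.
Eastward gaps between consecutive values (wrapping around): 41.7°, 7.2°, 240.4°, 28.2°, 6.2°, 30.9°, 5.4°.
Largest gap = 240.4° ⇒ minimal covering band is its complement: 360° − 240.4° = 119.6°.
Band runs from +113.5° eastward to -126.9°, crossing the antimeridian.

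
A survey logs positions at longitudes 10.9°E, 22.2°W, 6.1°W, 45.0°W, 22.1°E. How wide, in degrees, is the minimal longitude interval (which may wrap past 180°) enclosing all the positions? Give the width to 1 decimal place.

67.1°

Sort the longitudes: -45.0°, -22.2°, -6.1°, +10.9°, +22.1°.
Eastward gaps between consecutive values (wrapping around): 22.8°, 16.1°, 17.0°, 11.2°, 292.9°.
Largest gap = 292.9° ⇒ minimal covering band is its complement: 360° − 292.9° = 67.1°.
Band runs from -45.0° eastward to +22.1°.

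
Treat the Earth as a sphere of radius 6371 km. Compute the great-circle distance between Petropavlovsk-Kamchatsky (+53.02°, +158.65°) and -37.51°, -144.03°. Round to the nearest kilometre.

Δλ = -144.03 − 158.65 = -302.68°; wrapped into (−180°, 180°]: 57.32°.
Δφ = -37.51 − 53.02 = -90.53°.
a = sin²(Δφ/2) + cos φ₁ · cos φ₂ · sin²(Δλ/2) = 0.614386.
c = 2·atan2(√a, √(1−a)) = 1.80161 rad → d = 6371·c ≈ 11478.07 km.

11478 km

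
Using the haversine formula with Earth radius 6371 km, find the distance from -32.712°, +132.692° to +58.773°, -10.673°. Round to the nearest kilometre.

Δλ = -10.673 − 132.692 = -143.365°.
Δφ = 58.773 − -32.712 = 91.485°.
a = sin²(Δφ/2) + cos φ₁ · cos φ₂ · sin²(Δλ/2) = 0.906078.
c = 2·atan2(√a, √(1−a)) = 2.51863 rad → d = 6371·c ≈ 16046.22 km.

16046 km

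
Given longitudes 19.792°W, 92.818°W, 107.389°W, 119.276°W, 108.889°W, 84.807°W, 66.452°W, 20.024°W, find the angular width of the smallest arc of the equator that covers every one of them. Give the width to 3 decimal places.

Sort the longitudes: -119.276°, -108.889°, -107.389°, -92.818°, -84.807°, -66.452°, -20.024°, -19.792°.
Eastward gaps between consecutive values (wrapping around): 10.387°, 1.500°, 14.571°, 8.011°, 18.355°, 46.428°, 0.232°, 260.516°.
Largest gap = 260.516° ⇒ minimal covering band is its complement: 360° − 260.516° = 99.484°.
Band runs from -119.276° eastward to -19.792°.

99.484°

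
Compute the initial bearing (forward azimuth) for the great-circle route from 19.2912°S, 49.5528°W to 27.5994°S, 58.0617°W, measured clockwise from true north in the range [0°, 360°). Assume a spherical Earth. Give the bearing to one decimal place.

221.6°

Δλ = -58.0617 − -49.5528 = -8.5089°.
θ = atan2( sin Δλ · cos φ₂ , cos φ₁ · sin φ₂ − sin φ₁ · cos φ₂ · cos Δλ )
  = atan2(-0.13113, -0.14772) = -138.406° → normalised to [0°, 360°): 221.594°.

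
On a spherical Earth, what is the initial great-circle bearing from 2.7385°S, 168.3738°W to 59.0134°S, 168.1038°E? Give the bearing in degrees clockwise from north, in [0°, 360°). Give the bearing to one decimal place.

193.8°

Δλ = 168.1038 − -168.3738 = 336.4776°; wrapped into (−180°, 180°]: -23.5224°.
θ = atan2( sin Δλ · cos φ₂ , cos φ₁ · sin φ₂ − sin φ₁ · cos φ₂ · cos Δλ )
  = atan2(-0.20548, -0.83375) = -166.156° → normalised to [0°, 360°): 193.844°.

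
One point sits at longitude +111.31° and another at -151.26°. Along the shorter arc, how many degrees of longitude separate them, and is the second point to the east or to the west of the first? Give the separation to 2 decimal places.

Raw difference: -151.26 − 111.31 = -262.57°.
Normalise into (−180°, 180°]: -262.57° + 360° = 97.43°.
Positive ⇒ the second point lies to the east; separation 97.43°.

97.43° east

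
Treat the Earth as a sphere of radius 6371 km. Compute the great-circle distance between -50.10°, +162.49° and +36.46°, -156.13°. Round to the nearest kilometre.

Δλ = -156.13 − 162.49 = -318.62°; wrapped into (−180°, 180°]: 41.38°.
Δφ = 36.46 − -50.10 = 86.56°.
a = sin²(Δφ/2) + cos φ₁ · cos φ₂ · sin²(Δλ/2) = 0.534398.
c = 2·atan2(√a, √(1−a)) = 1.63965 rad → d = 6371·c ≈ 10446.19 km.

10446 km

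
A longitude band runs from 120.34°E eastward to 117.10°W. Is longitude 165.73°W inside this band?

Band width going east from +120.34° to -117.10°: ((-117.10 − 120.34) mod 360) = 122.56°.
Offset of -165.73° east of the west edge: ((-165.73 − 120.34) mod 360) = 73.93°.
73.93° ≤ 122.56° ⇒ inside.

Yes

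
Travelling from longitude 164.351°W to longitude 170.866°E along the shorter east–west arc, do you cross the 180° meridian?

Yes

Naïve |170.866 − -164.351| = 335.217° > 180°, so the shorter arc goes the other way round — across 180°.
Signed shortest Δλ = ((170.866 − -164.351 + 180) mod 360) − 180 = -24.783°.
Going west by 24.783° from -164.351° passes through 180° before reaching +170.866°.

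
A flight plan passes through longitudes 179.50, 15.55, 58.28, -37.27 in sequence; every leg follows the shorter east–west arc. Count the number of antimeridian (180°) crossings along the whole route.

0

Leg 1: +179.50° → +15.55°, shortest Δλ = -163.95° (west) — does not cross 180°.
Leg 2: +15.55° → +58.28°, shortest Δλ = 42.73° (east) — does not cross 180°.
Leg 3: +58.28° → -37.27°, shortest Δλ = -95.55° (west) — does not cross 180°.
Total crossings: 0.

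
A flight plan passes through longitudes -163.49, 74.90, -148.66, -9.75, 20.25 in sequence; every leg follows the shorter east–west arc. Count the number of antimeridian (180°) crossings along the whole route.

Leg 1: -163.49° → +74.90°, shortest Δλ = -121.61° (west) — crosses 180°.
Leg 2: +74.90° → -148.66°, shortest Δλ = 136.44° (east) — crosses 180°.
Leg 3: -148.66° → -9.75°, shortest Δλ = 138.91° (east) — does not cross 180°.
Leg 4: -9.75° → +20.25°, shortest Δλ = 30.0° (east) — does not cross 180°.
Total crossings: 2.

2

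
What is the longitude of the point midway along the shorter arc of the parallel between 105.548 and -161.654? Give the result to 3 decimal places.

+151.947°

Signed shortest Δλ from +105.548° to -161.654° is +92.798°.
Midpoint longitude = +105.548° + (+92.798°)/2 = +105.548° + 46.399° = +151.947°.
(The naïve average (+105.548 + -161.654)/2 = -28.053° is on the wrong side of the globe.)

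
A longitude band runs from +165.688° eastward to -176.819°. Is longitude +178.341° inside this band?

Band width going east from +165.688° to -176.819°: ((-176.819 − 165.688) mod 360) = 17.493°.
Offset of +178.341° east of the west edge: ((178.341 − 165.688) mod 360) = 12.653°.
12.653° ≤ 17.493° ⇒ inside.

Yes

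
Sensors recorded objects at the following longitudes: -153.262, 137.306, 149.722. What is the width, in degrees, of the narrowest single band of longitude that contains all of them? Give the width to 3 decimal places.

69.432°

Sort the longitudes: -153.262°, +137.306°, +149.722°.
Eastward gaps between consecutive values (wrapping around): 290.568°, 12.416°, 57.016°.
Largest gap = 290.568° ⇒ minimal covering band is its complement: 360° − 290.568° = 69.432°.
Band runs from +137.306° eastward to -153.262°, crossing the antimeridian.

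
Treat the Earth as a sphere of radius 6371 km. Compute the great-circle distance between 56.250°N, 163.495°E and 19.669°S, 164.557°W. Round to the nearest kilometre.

Δλ = -164.557 − 163.495 = -328.052°; wrapped into (−180°, 180°]: 31.948°.
Δφ = -19.669 − 56.250 = -75.919°.
a = sin²(Δφ/2) + cos φ₁ · cos φ₂ · sin²(Δλ/2) = 0.417975.
c = 2·atan2(√a, √(1−a)) = 1.40600 rad → d = 6371·c ≈ 8957.63 km.

8958 km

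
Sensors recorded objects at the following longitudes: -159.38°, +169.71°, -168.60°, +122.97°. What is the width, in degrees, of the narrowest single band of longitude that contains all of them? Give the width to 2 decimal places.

77.65°

Sort the longitudes: -168.60°, -159.38°, +122.97°, +169.71°.
Eastward gaps between consecutive values (wrapping around): 9.22°, 282.35°, 46.74°, 21.69°.
Largest gap = 282.35° ⇒ minimal covering band is its complement: 360° − 282.35° = 77.65°.
Band runs from +122.97° eastward to -159.38°, crossing the antimeridian.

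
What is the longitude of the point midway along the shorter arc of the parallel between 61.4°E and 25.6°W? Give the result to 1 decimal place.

Signed shortest Δλ from +61.4° to -25.6° is -87.0°.
Midpoint longitude = +61.4° + (-87.0°)/2 = +61.4° − 43.5° = +17.9°.

17.9°E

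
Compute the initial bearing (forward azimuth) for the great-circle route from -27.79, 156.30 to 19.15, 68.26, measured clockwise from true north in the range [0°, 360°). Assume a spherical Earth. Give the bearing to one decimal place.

Δλ = 68.26 − 156.30 = -88.04°.
θ = atan2( sin Δλ · cos φ₂ , cos φ₁ · sin φ₂ − sin φ₁ · cos φ₂ · cos Δλ )
  = atan2(-0.94411, 0.30527) = -72.082° → normalised to [0°, 360°): 287.918°.

287.9°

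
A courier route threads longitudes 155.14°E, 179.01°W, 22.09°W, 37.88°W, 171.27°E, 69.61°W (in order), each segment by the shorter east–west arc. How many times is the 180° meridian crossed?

3

Leg 1: +155.14° → -179.01°, shortest Δλ = 25.85° (east) — crosses 180°.
Leg 2: -179.01° → -22.09°, shortest Δλ = 156.92° (east) — does not cross 180°.
Leg 3: -22.09° → -37.88°, shortest Δλ = -15.79° (west) — does not cross 180°.
Leg 4: -37.88° → +171.27°, shortest Δλ = -150.85° (west) — crosses 180°.
Leg 5: +171.27° → -69.61°, shortest Δλ = 119.12° (east) — crosses 180°.
Total crossings: 3.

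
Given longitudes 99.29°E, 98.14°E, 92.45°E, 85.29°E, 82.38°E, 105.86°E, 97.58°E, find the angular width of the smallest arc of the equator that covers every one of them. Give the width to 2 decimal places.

23.48°

Sort the longitudes: +82.38°, +85.29°, +92.45°, +97.58°, +98.14°, +99.29°, +105.86°.
Eastward gaps between consecutive values (wrapping around): 2.91°, 7.16°, 5.13°, 0.56°, 1.15°, 6.57°, 336.52°.
Largest gap = 336.52° ⇒ minimal covering band is its complement: 360° − 336.52° = 23.48°.
Band runs from +82.38° eastward to +105.86°.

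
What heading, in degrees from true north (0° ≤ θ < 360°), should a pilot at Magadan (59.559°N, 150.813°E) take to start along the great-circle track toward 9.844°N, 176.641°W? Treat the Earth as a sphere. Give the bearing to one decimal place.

Δλ = -176.641 − 150.813 = -327.454°; wrapped into (−180°, 180°]: 32.546°.
θ = atan2( sin Δλ · cos φ₂ , cos φ₁ · sin φ₂ − sin φ₁ · cos φ₂ · cos Δλ )
  = atan2(0.53006, -0.62944) = 139.899° → normalised to [0°, 360°): 139.899°.

139.9°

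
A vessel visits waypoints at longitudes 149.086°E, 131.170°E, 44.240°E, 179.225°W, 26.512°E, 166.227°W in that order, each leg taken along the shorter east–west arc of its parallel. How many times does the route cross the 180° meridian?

Leg 1: +149.086° → +131.170°, shortest Δλ = -17.916° (west) — does not cross 180°.
Leg 2: +131.170° → +44.240°, shortest Δλ = -86.93° (west) — does not cross 180°.
Leg 3: +44.240° → -179.225°, shortest Δλ = 136.535° (east) — crosses 180°.
Leg 4: -179.225° → +26.512°, shortest Δλ = -154.263° (west) — crosses 180°.
Leg 5: +26.512° → -166.227°, shortest Δλ = 167.261° (east) — crosses 180°.
Total crossings: 3.

3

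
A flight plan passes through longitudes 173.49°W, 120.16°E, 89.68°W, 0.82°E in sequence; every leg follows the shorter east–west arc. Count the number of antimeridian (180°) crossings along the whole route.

Leg 1: -173.49° → +120.16°, shortest Δλ = -66.35° (west) — crosses 180°.
Leg 2: +120.16° → -89.68°, shortest Δλ = 150.16° (east) — crosses 180°.
Leg 3: -89.68° → +0.82°, shortest Δλ = 90.5° (east) — does not cross 180°.
Total crossings: 2.

2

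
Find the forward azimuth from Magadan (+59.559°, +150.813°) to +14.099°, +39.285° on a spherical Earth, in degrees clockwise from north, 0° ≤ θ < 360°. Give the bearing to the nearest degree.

295°

Δλ = 39.285 − 150.813 = -111.528°.
θ = atan2( sin Δλ · cos φ₂ , cos φ₁ · sin φ₂ − sin φ₁ · cos φ₂ · cos Δλ )
  = atan2(-0.90222, 0.43026) = -64.504° → normalised to [0°, 360°): 295.496°.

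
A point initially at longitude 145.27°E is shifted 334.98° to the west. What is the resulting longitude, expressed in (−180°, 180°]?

Start at +145.27°; shift −334.98° → -189.71°.
-189.71° lies outside (−180°, 180°]; add 360° → +170.29°.

170.29°E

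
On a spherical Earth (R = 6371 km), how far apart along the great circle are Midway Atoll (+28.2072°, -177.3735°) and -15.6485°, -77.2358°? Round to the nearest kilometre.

11795 km

Δλ = -77.2358 − -177.3735 = 100.1377°.
Δφ = -15.6485 − 28.2072 = -43.8557°.
a = sin²(Δφ/2) + cos φ₁ · cos φ₂ · sin²(Δλ/2) = 0.638428.
c = 2·atan2(√a, √(1−a)) = 1.85132 rad → d = 6371·c ≈ 11794.74 km.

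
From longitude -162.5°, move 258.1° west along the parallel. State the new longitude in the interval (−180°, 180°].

Start at -162.5°; shift −258.1° → -420.6°.
-420.6° lies outside (−180°, 180°]; add 360° → -60.6°.

-60.6°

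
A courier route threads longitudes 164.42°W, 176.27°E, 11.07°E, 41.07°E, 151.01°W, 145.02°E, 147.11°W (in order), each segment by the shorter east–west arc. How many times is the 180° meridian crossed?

Leg 1: -164.42° → +176.27°, shortest Δλ = -19.31° (west) — crosses 180°.
Leg 2: +176.27° → +11.07°, shortest Δλ = -165.2° (west) — does not cross 180°.
Leg 3: +11.07° → +41.07°, shortest Δλ = 30.0° (east) — does not cross 180°.
Leg 4: +41.07° → -151.01°, shortest Δλ = 167.92° (east) — crosses 180°.
Leg 5: -151.01° → +145.02°, shortest Δλ = -63.97° (west) — crosses 180°.
Leg 6: +145.02° → -147.11°, shortest Δλ = 67.87° (east) — crosses 180°.
Total crossings: 4.

4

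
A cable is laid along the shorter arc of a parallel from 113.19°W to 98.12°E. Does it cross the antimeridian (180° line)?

Naïve |98.12 − -113.19| = 211.31° > 180°, so the shorter arc goes the other way round — across 180°.
Signed shortest Δλ = ((98.12 − -113.19 + 180) mod 360) − 180 = -148.69°.
Going west by 148.69° from -113.19° passes through 180° before reaching +98.12°.

Yes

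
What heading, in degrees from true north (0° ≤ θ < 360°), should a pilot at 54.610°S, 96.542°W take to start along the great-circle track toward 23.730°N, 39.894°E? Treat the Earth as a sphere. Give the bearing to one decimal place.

116.0°

Δλ = 39.894 − -96.542 = 136.436°.
θ = atan2( sin Δλ · cos φ₂ , cos φ₁ · sin φ₂ − sin φ₁ · cos φ₂ · cos Δλ )
  = atan2(0.63090, -0.30771) = 116.000° → normalised to [0°, 360°): 116.000°.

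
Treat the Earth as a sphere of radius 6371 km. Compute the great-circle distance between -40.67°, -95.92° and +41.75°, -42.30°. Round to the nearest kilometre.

Δλ = -42.30 − -95.92 = 53.62°.
Δφ = 41.75 − -40.67 = 82.42°.
a = sin²(Δφ/2) + cos φ₁ · cos φ₂ · sin²(Δλ/2) = 0.549160.
c = 2·atan2(√a, √(1−a)) = 1.66927 rad → d = 6371·c ≈ 10634.95 km.

10635 km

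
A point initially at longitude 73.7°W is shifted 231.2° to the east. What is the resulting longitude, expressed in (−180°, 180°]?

157.5°E

Start at -73.7°; shift +231.2° → +157.5°.
+157.5° already lies in (−180°, 180°].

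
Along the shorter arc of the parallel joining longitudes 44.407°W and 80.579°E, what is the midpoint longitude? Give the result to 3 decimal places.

Signed shortest Δλ from -44.407° to +80.579° is +124.986°.
Midpoint longitude = -44.407° + (+124.986°)/2 = -44.407° + 62.493° = +18.086°.

18.086°E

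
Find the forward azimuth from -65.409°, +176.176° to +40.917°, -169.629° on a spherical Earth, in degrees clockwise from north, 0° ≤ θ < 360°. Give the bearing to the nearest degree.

Δλ = -169.629 − 176.176 = -345.805°; wrapped into (−180°, 180°]: 14.195°.
θ = atan2( sin Δλ · cos φ₂ , cos φ₁ · sin φ₂ − sin φ₁ · cos φ₂ · cos Δλ )
  = atan2(0.18530, 0.93870) = 11.167° → normalised to [0°, 360°): 11.167°.

11°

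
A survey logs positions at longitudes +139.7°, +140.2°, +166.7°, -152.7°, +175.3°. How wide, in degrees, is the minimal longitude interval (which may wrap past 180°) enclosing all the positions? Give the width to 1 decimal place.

Sort the longitudes: -152.7°, +139.7°, +140.2°, +166.7°, +175.3°.
Eastward gaps between consecutive values (wrapping around): 292.4°, 0.5°, 26.5°, 8.6°, 32.0°.
Largest gap = 292.4° ⇒ minimal covering band is its complement: 360° − 292.4° = 67.6°.
Band runs from +139.7° eastward to -152.7°, crossing the antimeridian.

67.6°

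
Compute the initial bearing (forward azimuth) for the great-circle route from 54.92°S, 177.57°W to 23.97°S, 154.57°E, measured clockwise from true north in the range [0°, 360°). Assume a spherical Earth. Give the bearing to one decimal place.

315.0°

Δλ = 154.57 − -177.57 = 332.14°; wrapped into (−180°, 180°]: -27.86°.
θ = atan2( sin Δλ · cos φ₂ , cos φ₁ · sin φ₂ − sin φ₁ · cos φ₂ · cos Δλ )
  = atan2(-0.42701, 0.42762) = -44.959° → normalised to [0°, 360°): 315.041°.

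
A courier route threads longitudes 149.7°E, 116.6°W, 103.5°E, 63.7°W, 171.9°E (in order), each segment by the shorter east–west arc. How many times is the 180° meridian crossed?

Leg 1: +149.7° → -116.6°, shortest Δλ = 93.7° (east) — crosses 180°.
Leg 2: -116.6° → +103.5°, shortest Δλ = -139.9° (west) — crosses 180°.
Leg 3: +103.5° → -63.7°, shortest Δλ = -167.2° (west) — does not cross 180°.
Leg 4: -63.7° → +171.9°, shortest Δλ = -124.4° (west) — crosses 180°.
Total crossings: 3.

3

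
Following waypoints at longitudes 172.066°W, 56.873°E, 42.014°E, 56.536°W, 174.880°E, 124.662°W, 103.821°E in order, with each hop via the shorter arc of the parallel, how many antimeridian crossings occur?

4

Leg 1: -172.066° → +56.873°, shortest Δλ = -131.061° (west) — crosses 180°.
Leg 2: +56.873° → +42.014°, shortest Δλ = -14.859° (west) — does not cross 180°.
Leg 3: +42.014° → -56.536°, shortest Δλ = -98.55° (west) — does not cross 180°.
Leg 4: -56.536° → +174.880°, shortest Δλ = -128.584° (west) — crosses 180°.
Leg 5: +174.880° → -124.662°, shortest Δλ = 60.458° (east) — crosses 180°.
Leg 6: -124.662° → +103.821°, shortest Δλ = -131.517° (west) — crosses 180°.
Total crossings: 4.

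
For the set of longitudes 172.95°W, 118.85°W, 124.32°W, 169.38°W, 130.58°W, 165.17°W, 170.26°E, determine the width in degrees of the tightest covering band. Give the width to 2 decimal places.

Sort the longitudes: -172.95°, -169.38°, -165.17°, -130.58°, -124.32°, -118.85°, +170.26°.
Eastward gaps between consecutive values (wrapping around): 3.57°, 4.21°, 34.59°, 6.26°, 5.47°, 289.11°, 16.79°.
Largest gap = 289.11° ⇒ minimal covering band is its complement: 360° − 289.11° = 70.89°.
Band runs from +170.26° eastward to -118.85°, crossing the antimeridian.

70.89°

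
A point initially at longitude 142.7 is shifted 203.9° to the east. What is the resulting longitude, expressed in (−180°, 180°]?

-13.4°

Start at +142.7°; shift +203.9° → +346.6°.
+346.6° lies outside (−180°, 180°]; subtract 360° → -13.4°.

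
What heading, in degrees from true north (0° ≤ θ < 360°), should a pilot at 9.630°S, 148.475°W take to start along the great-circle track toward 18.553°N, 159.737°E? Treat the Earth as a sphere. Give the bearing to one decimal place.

Δλ = 159.737 − -148.475 = 308.212°; wrapped into (−180°, 180°]: -51.788°.
θ = atan2( sin Δλ · cos φ₂ , cos φ₁ · sin φ₂ − sin φ₁ · cos φ₂ · cos Δλ )
  = atan2(-0.74489, 0.41180) = -61.065° → normalised to [0°, 360°): 298.935°.

298.9°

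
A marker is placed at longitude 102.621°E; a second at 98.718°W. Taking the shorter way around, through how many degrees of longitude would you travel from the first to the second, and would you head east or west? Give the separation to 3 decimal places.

158.661° east

Raw difference: -98.718 − 102.621 = -201.339°.
Normalise into (−180°, 180°]: -201.339° + 360° = 158.661°.
Positive ⇒ the second point lies to the east; separation 158.661°.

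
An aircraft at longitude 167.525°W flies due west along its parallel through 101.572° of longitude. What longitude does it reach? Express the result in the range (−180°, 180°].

Start at -167.525°; shift −101.572° → -269.097°.
-269.097° lies outside (−180°, 180°]; add 360° → +90.903°.

90.903°E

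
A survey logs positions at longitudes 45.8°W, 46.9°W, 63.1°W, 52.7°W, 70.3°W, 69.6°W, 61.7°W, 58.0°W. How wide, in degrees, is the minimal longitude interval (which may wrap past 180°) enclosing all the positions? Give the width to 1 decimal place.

Sort the longitudes: -70.3°, -69.6°, -63.1°, -61.7°, -58.0°, -52.7°, -46.9°, -45.8°.
Eastward gaps between consecutive values (wrapping around): 0.7°, 6.5°, 1.4°, 3.7°, 5.3°, 5.8°, 1.1°, 335.5°.
Largest gap = 335.5° ⇒ minimal covering band is its complement: 360° − 335.5° = 24.5°.
Band runs from -70.3° eastward to -45.8°.

24.5°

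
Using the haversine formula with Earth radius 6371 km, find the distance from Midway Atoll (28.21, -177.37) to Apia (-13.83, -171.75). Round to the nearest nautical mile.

2545 nmi

Δλ = -171.75 − -177.37 = 5.62°.
Δφ = -13.83 − 28.21 = -42.04°.
a = sin²(Δφ/2) + cos φ₁ · cos φ₂ · sin²(Δλ/2) = 0.130718.
c = 2·atan2(√a, √(1−a)) = 0.73986 rad → d = 6371·c ≈ 4713.63 km ≈ 2545.16 nmi.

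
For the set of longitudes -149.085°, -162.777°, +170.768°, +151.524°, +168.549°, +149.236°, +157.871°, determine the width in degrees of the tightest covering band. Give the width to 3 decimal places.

Sort the longitudes: -162.777°, -149.085°, +149.236°, +151.524°, +157.871°, +168.549°, +170.768°.
Eastward gaps between consecutive values (wrapping around): 13.692°, 298.321°, 2.288°, 6.347°, 10.678°, 2.219°, 26.455°.
Largest gap = 298.321° ⇒ minimal covering band is its complement: 360° − 298.321° = 61.679°.
Band runs from +149.236° eastward to -149.085°, crossing the antimeridian.

61.679°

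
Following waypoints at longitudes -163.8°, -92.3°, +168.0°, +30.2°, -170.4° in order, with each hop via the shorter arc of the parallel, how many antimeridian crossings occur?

Leg 1: -163.8° → -92.3°, shortest Δλ = 71.5° (east) — does not cross 180°.
Leg 2: -92.3° → +168.0°, shortest Δλ = -99.7° (west) — crosses 180°.
Leg 3: +168.0° → +30.2°, shortest Δλ = -137.8° (west) — does not cross 180°.
Leg 4: +30.2° → -170.4°, shortest Δλ = 159.4° (east) — crosses 180°.
Total crossings: 2.

2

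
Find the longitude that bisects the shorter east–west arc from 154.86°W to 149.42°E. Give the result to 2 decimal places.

Signed shortest Δλ from -154.86° to +149.42° is -55.72°.
Midpoint longitude = -154.86° + (-55.72°)/2 = -154.86° − 27.86° = -182.72°.
Normalise into (−180°, 180°]: +177.28°.
(The naïve average (-154.86 + +149.42)/2 = -2.72° is on the wrong side of the globe.)

177.28°E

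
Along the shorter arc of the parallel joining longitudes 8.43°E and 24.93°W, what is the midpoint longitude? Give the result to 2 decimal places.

8.25°W

Signed shortest Δλ from +8.43° to -24.93° is -33.36°.
Midpoint longitude = +8.43° + (-33.36°)/2 = +8.43° − 16.68° = -8.25°.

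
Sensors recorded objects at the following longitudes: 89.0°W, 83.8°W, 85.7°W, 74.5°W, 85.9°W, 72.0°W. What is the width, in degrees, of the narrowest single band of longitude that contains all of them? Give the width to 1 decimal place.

17.0°

Sort the longitudes: -89.0°, -85.9°, -85.7°, -83.8°, -74.5°, -72.0°.
Eastward gaps between consecutive values (wrapping around): 3.1°, 0.2°, 1.9°, 9.3°, 2.5°, 343.0°.
Largest gap = 343.0° ⇒ minimal covering band is its complement: 360° − 343.0° = 17.0°.
Band runs from -89.0° eastward to -72.0°.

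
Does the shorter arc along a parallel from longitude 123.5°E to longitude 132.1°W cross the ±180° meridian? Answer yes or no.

Naïve |-132.1 − 123.5| = 255.6° > 180°, so the shorter arc goes the other way round — across 180°.
Signed shortest Δλ = ((-132.1 − 123.5 + 180) mod 360) − 180 = 104.4°.
Going east by 104.4° from +123.5° passes through 180° before reaching -132.1°.

Yes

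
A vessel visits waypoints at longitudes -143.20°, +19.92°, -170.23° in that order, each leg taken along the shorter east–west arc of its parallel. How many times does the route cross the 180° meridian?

1

Leg 1: -143.20° → +19.92°, shortest Δλ = 163.12° (east) — does not cross 180°.
Leg 2: +19.92° → -170.23°, shortest Δλ = 169.85° (east) — crosses 180°.
Total crossings: 1.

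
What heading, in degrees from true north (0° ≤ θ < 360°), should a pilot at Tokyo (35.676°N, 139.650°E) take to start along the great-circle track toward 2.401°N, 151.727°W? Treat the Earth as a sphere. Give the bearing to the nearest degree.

Δλ = -151.727 − 139.650 = -291.377°; wrapped into (−180°, 180°]: 68.623°.
θ = atan2( sin Δλ · cos φ₂ , cos φ₁ · sin φ₂ − sin φ₁ · cos φ₂ · cos Δλ )
  = atan2(0.93038, -0.17836) = 100.852° → normalised to [0°, 360°): 100.852°.

101°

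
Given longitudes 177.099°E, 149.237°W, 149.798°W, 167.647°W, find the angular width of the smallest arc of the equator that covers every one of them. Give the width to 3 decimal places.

33.664°

Sort the longitudes: -167.647°, -149.798°, -149.237°, +177.099°.
Eastward gaps between consecutive values (wrapping around): 17.849°, 0.561°, 326.336°, 15.254°.
Largest gap = 326.336° ⇒ minimal covering band is its complement: 360° − 326.336° = 33.664°.
Band runs from +177.099° eastward to -149.237°, crossing the antimeridian.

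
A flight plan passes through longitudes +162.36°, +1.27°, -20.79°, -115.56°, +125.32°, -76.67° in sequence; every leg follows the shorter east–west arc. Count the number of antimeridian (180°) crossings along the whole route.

Leg 1: +162.36° → +1.27°, shortest Δλ = -161.09° (west) — does not cross 180°.
Leg 2: +1.27° → -20.79°, shortest Δλ = -22.06° (west) — does not cross 180°.
Leg 3: -20.79° → -115.56°, shortest Δλ = -94.77° (west) — does not cross 180°.
Leg 4: -115.56° → +125.32°, shortest Δλ = -119.12° (west) — crosses 180°.
Leg 5: +125.32° → -76.67°, shortest Δλ = 158.01° (east) — crosses 180°.
Total crossings: 2.

2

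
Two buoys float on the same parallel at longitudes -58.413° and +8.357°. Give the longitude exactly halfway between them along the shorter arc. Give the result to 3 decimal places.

-25.028°

Signed shortest Δλ from -58.413° to +8.357° is +66.770°.
Midpoint longitude = -58.413° + (+66.770°)/2 = -58.413° + 33.385° = -25.028°.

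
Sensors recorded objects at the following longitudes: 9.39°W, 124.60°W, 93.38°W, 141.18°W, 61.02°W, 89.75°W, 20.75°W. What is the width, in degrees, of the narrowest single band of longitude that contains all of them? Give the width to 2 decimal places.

Sort the longitudes: -141.18°, -124.60°, -93.38°, -89.75°, -61.02°, -20.75°, -9.39°.
Eastward gaps between consecutive values (wrapping around): 16.58°, 31.22°, 3.63°, 28.73°, 40.27°, 11.36°, 228.21°.
Largest gap = 228.21° ⇒ minimal covering band is its complement: 360° − 228.21° = 131.79°.
Band runs from -141.18° eastward to -9.39°.

131.79°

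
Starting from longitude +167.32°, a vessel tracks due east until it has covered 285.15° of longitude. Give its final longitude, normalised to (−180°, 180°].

+92.47°

Start at +167.32°; shift +285.15° → +452.47°.
+452.47° lies outside (−180°, 180°]; subtract 360° → +92.47°.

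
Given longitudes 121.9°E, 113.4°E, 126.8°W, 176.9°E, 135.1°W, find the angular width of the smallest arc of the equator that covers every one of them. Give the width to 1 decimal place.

Sort the longitudes: -135.1°, -126.8°, +113.4°, +121.9°, +176.9°.
Eastward gaps between consecutive values (wrapping around): 8.3°, 240.2°, 8.5°, 55.0°, 48.0°.
Largest gap = 240.2° ⇒ minimal covering band is its complement: 360° − 240.2° = 119.8°.
Band runs from +113.4° eastward to -126.8°, crossing the antimeridian.

119.8°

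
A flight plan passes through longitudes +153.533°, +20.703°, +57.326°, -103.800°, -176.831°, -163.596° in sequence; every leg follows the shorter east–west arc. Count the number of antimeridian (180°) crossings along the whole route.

Leg 1: +153.533° → +20.703°, shortest Δλ = -132.83° (west) — does not cross 180°.
Leg 2: +20.703° → +57.326°, shortest Δλ = 36.623° (east) — does not cross 180°.
Leg 3: +57.326° → -103.800°, shortest Δλ = -161.126° (west) — does not cross 180°.
Leg 4: -103.800° → -176.831°, shortest Δλ = -73.031° (west) — does not cross 180°.
Leg 5: -176.831° → -163.596°, shortest Δλ = 13.235° (east) — does not cross 180°.
Total crossings: 0.

0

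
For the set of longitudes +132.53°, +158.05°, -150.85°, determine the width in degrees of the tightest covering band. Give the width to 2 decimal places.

76.62°

Sort the longitudes: -150.85°, +132.53°, +158.05°.
Eastward gaps between consecutive values (wrapping around): 283.38°, 25.52°, 51.10°.
Largest gap = 283.38° ⇒ minimal covering band is its complement: 360° − 283.38° = 76.62°.
Band runs from +132.53° eastward to -150.85°, crossing the antimeridian.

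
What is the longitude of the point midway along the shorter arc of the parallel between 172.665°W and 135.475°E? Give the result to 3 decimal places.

161.405°E

Signed shortest Δλ from -172.665° to +135.475° is -51.860°.
Midpoint longitude = -172.665° + (-51.860°)/2 = -172.665° − 25.930° = -198.595°.
Normalise into (−180°, 180°]: +161.405°.
(The naïve average (-172.665 + +135.475)/2 = -18.595° is on the wrong side of the globe.)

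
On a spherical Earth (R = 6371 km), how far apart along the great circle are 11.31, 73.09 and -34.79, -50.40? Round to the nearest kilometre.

13766 km

Δλ = -50.40 − 73.09 = -123.49°.
Δφ = -34.79 − 11.31 = -46.10°.
a = sin²(Δφ/2) + cos φ₁ · cos φ₂ · sin²(Δλ/2) = 0.778128.
c = 2·atan2(√a, √(1−a)) = 2.16067 rad → d = 6371·c ≈ 13765.63 km.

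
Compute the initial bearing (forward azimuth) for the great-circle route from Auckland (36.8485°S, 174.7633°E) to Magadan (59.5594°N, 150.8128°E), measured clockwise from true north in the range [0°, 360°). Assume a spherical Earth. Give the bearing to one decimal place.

Δλ = 150.8128 − 174.7633 = -23.9505°.
θ = atan2( sin Δλ · cos φ₂ , cos φ₁ · sin φ₂ − sin φ₁ · cos φ₂ · cos Δλ )
  = atan2(-0.20567, 0.96759) = -12.000° → normalised to [0°, 360°): 348.000°.

348.0°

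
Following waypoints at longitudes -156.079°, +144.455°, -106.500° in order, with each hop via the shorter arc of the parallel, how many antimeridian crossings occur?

2

Leg 1: -156.079° → +144.455°, shortest Δλ = -59.466° (west) — crosses 180°.
Leg 2: +144.455° → -106.500°, shortest Δλ = 109.045° (east) — crosses 180°.
Total crossings: 2.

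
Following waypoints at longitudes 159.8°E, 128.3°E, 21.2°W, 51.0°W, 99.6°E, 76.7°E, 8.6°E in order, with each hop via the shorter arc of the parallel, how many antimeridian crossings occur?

0

Leg 1: +159.8° → +128.3°, shortest Δλ = -31.5° (west) — does not cross 180°.
Leg 2: +128.3° → -21.2°, shortest Δλ = -149.5° (west) — does not cross 180°.
Leg 3: -21.2° → -51.0°, shortest Δλ = -29.8° (west) — does not cross 180°.
Leg 4: -51.0° → +99.6°, shortest Δλ = 150.6° (east) — does not cross 180°.
Leg 5: +99.6° → +76.7°, shortest Δλ = -22.9° (west) — does not cross 180°.
Leg 6: +76.7° → +8.6°, shortest Δλ = -68.1° (west) — does not cross 180°.
Total crossings: 0.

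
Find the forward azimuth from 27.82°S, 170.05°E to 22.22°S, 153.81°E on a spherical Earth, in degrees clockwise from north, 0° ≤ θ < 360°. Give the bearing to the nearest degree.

Δλ = 153.81 − 170.05 = -16.24°.
θ = atan2( sin Δλ · cos φ₂ , cos φ₁ · sin φ₂ − sin φ₁ · cos φ₂ · cos Δλ )
  = atan2(-0.25889, 0.08034) = -72.759° → normalised to [0°, 360°): 287.241°.

287°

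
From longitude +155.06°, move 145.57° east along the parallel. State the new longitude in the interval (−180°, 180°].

-59.37°

Start at +155.06°; shift +145.57° → +300.63°.
+300.63° lies outside (−180°, 180°]; subtract 360° → -59.37°.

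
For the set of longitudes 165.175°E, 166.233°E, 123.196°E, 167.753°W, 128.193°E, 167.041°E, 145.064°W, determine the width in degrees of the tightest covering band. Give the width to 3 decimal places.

91.740°

Sort the longitudes: -167.753°, -145.064°, +123.196°, +128.193°, +165.175°, +166.233°, +167.041°.
Eastward gaps between consecutive values (wrapping around): 22.689°, 268.260°, 4.997°, 36.982°, 1.058°, 0.808°, 25.206°.
Largest gap = 268.260° ⇒ minimal covering band is its complement: 360° − 268.260° = 91.740°.
Band runs from +123.196° eastward to -145.064°, crossing the antimeridian.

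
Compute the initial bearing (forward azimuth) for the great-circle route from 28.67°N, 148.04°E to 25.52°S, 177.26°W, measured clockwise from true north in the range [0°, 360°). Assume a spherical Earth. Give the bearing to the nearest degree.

145°

Δλ = -177.26 − 148.04 = -325.30°; wrapped into (−180°, 180°]: 34.70°.
θ = atan2( sin Δλ · cos φ₂ , cos φ₁ · sin φ₂ − sin φ₁ · cos φ₂ · cos Δλ )
  = atan2(0.51374, -0.73396) = 145.010° → normalised to [0°, 360°): 145.010°.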